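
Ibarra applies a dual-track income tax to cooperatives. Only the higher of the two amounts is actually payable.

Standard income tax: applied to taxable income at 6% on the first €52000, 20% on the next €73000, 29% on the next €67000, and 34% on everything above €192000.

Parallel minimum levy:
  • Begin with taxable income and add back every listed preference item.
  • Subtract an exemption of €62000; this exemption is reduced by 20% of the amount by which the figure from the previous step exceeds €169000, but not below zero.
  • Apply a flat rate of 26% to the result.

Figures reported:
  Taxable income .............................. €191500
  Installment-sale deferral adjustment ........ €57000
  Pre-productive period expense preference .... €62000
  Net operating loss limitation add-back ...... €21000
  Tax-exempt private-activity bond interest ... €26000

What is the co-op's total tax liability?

€86632

Standard income tax:
  €52000 × 6% = €3120
  €73000 × 20% = €14600
  €66500 × 29% = €19285
  → €37005

Parallel minimum levy:
  Adjusted income: €191500 + €57000 + €62000 + €21000 + €26000 = €357500
  Exemption: €62000 − 20% × (€357500 − €169000) = €62000 − €37700 = €24300
  Base: €357500 − €24300 = €333200
  €333200 × 26% = €86632

€86632 > €37005, so the parallel minimum levy is the binding amount.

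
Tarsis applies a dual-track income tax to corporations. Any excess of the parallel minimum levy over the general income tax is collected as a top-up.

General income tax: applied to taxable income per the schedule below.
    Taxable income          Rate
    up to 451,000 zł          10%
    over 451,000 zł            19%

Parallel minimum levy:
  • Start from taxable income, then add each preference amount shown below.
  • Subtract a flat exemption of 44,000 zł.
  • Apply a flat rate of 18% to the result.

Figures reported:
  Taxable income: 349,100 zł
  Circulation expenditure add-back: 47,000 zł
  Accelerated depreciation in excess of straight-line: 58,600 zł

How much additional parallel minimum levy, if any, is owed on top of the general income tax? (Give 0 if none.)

39,016 zł

Parallel minimum levy:
  Adjusted income: 349,100 zł + 47,000 zł + 58,600 zł = 454,700 zł
  Less exemption 44,000 zł → base 410,700 zł
  410,700 zł × 18% = 73,926 zł

General income tax:
  349,100 zł × 10% = 34,910 zł

Excess of parallel minimum levy over general income tax: 73,926 zł − 34,910 zł = 39,016 zł.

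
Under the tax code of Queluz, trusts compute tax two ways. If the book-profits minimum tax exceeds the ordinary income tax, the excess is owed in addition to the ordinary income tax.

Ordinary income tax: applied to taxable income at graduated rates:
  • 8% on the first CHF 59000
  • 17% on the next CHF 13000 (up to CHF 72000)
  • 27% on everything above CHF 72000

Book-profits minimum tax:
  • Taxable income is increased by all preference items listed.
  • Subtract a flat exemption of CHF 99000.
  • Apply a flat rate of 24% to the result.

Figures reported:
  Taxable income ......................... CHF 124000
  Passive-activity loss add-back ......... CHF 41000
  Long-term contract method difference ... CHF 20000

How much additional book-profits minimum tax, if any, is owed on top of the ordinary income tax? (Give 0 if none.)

CHF 0

Book-profits minimum tax:
  Adjusted income: CHF 124000 + CHF 41000 + CHF 20000 = CHF 185000
  Less exemption CHF 99000 → base CHF 86000
  CHF 86000 × 24% = CHF 20640

Ordinary income tax:
  CHF 59000 × 8% = CHF 4720
  CHF 13000 × 17% = CHF 2210
  CHF 52000 × 27% = CHF 14040
  → CHF 20970

CHF 20640 ≤ CHF 20970, so no add-on is due.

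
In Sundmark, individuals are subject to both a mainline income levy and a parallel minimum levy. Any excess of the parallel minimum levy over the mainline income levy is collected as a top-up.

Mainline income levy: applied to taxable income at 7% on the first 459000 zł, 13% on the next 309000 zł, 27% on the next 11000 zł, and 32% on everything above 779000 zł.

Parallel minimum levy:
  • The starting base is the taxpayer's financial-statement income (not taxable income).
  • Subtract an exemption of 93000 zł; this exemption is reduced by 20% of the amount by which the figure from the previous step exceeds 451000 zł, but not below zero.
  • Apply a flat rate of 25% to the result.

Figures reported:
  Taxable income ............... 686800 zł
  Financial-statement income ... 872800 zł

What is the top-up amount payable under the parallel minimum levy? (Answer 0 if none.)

Mainline income levy:
  459000 zł × 7% = 32130 zł
  227800 zł × 13% = 29614 zł
  → 61744 zł

Parallel minimum levy:
  Base (financial-statement income): 872800 zł
  Exemption: 93000 zł − 20% × (872800 zł − 451000 zł) = 93000 zł − 84360 zł = 8640 zł
  Base: 872800 zł − 8640 zł = 864160 zł
  864160 zł × 25% = 216040 zł

Excess of parallel minimum levy over mainline income levy: 216040 zł − 61744 zł = 154296 zł.

154296 zł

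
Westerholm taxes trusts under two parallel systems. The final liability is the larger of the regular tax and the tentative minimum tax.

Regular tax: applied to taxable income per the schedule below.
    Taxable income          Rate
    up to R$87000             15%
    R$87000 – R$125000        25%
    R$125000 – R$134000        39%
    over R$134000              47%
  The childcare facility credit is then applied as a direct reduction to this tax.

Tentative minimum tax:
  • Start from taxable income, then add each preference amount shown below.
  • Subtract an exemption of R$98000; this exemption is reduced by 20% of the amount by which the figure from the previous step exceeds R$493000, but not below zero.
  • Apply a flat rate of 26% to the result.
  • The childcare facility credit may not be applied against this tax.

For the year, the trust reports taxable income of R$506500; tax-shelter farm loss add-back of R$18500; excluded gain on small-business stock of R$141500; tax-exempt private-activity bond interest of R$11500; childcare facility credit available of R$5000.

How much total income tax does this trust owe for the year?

Tentative minimum tax:
  Adjusted income: R$506500 + R$18500 + R$141500 + R$11500 = R$678000
  Exemption: R$98000 − 20% × (R$678000 − R$493000) = R$98000 − R$37000 = R$61000
  Base: R$678000 − R$61000 = R$617000
  R$617000 × 26% = R$160420

Regular tax:
  R$87000 × 15% = R$13050
  R$38000 × 25% = R$9500
  R$9000 × 39% = R$3510
  R$372500 × 47% = R$175075
  → R$201135
  Less childcare facility credit R$5000 → R$196135

R$196135 > R$160420, so the regular tax governs.

R$196135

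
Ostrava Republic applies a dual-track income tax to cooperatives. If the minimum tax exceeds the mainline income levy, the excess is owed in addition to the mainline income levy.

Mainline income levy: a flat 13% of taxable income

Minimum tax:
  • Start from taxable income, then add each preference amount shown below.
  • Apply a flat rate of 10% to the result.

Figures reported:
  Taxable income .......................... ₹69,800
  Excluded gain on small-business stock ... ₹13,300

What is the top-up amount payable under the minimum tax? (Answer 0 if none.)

Minimum tax:
  Adjusted income: ₹69,800 + ₹13,300 = ₹83,100
  ₹83,100 × 10% = ₹8,310

Mainline income levy:
  ₹69,800 × 13% = ₹9,074

₹8,310 ≤ ₹9,074, so no add-on is due.

₹0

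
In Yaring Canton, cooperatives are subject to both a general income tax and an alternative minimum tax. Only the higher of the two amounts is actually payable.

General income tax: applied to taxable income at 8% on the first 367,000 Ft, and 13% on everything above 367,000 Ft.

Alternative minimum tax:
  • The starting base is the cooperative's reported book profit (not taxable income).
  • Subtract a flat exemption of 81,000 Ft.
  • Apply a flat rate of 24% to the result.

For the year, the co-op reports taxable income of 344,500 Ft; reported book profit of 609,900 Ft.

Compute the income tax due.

126,936 Ft

Alternative minimum tax:
  Base (reported book profit): 609,900 Ft
  Less exemption 81,000 Ft → base 528,900 Ft
  528,900 Ft × 24% = 126,936 Ft

General income tax:
  344,500 Ft × 8% = 27,560 Ft

126,936 Ft > 27,560 Ft, so the alternative minimum tax is the binding amount.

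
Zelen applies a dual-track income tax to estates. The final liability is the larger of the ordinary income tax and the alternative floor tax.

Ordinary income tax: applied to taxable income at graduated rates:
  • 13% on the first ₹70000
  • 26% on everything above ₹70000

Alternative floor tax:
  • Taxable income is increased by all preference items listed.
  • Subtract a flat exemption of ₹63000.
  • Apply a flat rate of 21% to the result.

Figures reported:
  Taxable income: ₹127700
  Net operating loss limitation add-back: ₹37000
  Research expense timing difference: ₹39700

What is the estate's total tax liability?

Alternative floor tax:
  Adjusted income: ₹127700 + ₹37000 + ₹39700 = ₹204400
  Less exemption ₹63000 → base ₹141400
  ₹141400 × 21% = ₹29694

Ordinary income tax:
  ₹70000 × 13% = ₹9100
  ₹57700 × 26% = ₹15002
  → ₹24102

₹29694 > ₹24102, so the alternative floor tax is the binding amount.

₹29694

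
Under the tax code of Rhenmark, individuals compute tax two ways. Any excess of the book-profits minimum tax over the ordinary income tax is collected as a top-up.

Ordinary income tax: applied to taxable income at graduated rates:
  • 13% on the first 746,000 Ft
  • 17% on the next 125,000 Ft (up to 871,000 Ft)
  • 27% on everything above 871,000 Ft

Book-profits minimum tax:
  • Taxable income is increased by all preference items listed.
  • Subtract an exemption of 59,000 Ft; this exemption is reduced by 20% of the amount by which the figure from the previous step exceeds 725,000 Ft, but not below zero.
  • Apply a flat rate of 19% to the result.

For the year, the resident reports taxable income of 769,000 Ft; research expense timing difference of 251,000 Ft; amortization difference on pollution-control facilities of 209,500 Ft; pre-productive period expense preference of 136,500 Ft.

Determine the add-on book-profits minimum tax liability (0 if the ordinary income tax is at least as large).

158,650 Ft

Book-profits minimum tax:
  Adjusted income: 769,000 Ft + 251,000 Ft + 209,500 Ft + 136,500 Ft = 1,366,000 Ft
  Exemption: 20% × (1,366,000 Ft − 725,000 Ft) = 128,200 Ft ≥ 59,000 Ft, so the exemption is fully phased out
  Base: 1,366,000 Ft − 0 Ft = 1,366,000 Ft
  1,366,000 Ft × 19% = 259,540 Ft

Ordinary income tax:
  746,000 Ft × 13% = 96,980 Ft
  23,000 Ft × 17% = 3,910 Ft
  → 100,890 Ft

Excess of book-profits minimum tax over ordinary income tax: 259,540 Ft − 100,890 Ft = 158,650 Ft.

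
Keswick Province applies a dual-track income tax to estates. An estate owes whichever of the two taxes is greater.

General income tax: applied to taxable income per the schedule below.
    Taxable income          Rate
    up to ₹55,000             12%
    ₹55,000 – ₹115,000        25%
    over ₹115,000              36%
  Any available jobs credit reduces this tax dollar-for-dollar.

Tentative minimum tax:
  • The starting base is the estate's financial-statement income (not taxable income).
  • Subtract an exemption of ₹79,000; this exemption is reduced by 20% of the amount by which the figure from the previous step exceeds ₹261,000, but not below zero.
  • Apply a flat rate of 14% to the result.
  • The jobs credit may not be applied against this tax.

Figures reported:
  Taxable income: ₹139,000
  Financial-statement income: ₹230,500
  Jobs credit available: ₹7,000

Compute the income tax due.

Tentative minimum tax:
  Base (financial-statement income): ₹230,500
  Exemption: ₹230,500 ≤ ₹261,000, so full ₹79,000 applies
  Base: ₹230,500 − ₹79,000 = ₹151,500
  ₹151,500 × 14% = ₹21,210

General income tax:
  ₹55,000 × 12% = ₹6,600
  ₹60,000 × 25% = ₹15,000
  ₹24,000 × 36% = ₹8,640
  → ₹30,240
  Less jobs credit ₹7,000 → ₹23,240

₹23,240 > ₹21,210, so the general income tax governs.

₹23,240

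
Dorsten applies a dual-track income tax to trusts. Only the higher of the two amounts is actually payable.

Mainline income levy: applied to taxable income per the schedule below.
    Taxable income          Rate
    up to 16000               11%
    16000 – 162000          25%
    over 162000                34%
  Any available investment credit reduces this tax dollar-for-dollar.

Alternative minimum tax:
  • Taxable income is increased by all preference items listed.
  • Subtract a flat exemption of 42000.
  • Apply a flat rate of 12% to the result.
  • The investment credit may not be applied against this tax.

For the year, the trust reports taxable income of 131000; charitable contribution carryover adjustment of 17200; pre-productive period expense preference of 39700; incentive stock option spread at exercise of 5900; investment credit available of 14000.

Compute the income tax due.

Mainline income levy:
  16000 × 11% = 1760
  115000 × 25% = 28750
  → 30510
  Less investment credit 14000 → 16510

Alternative minimum tax:
  Adjusted income: 131000 + 17200 + 39700 + 5900 = 193800
  Less exemption 42000 → base 151800
  151800 × 12% = 18216

18216 > 16510, so the alternative minimum tax is the binding amount.

18216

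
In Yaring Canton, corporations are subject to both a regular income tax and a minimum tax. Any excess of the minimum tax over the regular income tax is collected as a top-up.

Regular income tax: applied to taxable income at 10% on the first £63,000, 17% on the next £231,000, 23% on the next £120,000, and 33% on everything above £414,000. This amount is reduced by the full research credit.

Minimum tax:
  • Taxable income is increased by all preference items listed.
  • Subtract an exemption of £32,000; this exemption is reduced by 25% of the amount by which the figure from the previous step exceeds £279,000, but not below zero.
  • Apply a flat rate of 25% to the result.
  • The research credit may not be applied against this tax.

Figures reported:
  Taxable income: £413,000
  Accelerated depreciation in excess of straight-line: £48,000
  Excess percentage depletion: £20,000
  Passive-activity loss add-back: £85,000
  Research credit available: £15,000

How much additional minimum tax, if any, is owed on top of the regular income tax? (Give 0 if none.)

Regular income tax:
  £63,000 × 10% = £6,300
  £231,000 × 17% = £39,270
  £119,000 × 23% = £27,370
  → £72,940
  Less research credit £15,000 → £57,940

Minimum tax:
  Adjusted income: £413,000 + £48,000 + £20,000 + £85,000 = £566,000
  Exemption: 25% × (£566,000 − £279,000) = £71,750 ≥ £32,000, so the exemption is fully phased out
  Base: £566,000 − £0 = £566,000
  £566,000 × 25% = £141,500

Excess of minimum tax over regular income tax: £141,500 − £57,940 = £83,560.

£83,560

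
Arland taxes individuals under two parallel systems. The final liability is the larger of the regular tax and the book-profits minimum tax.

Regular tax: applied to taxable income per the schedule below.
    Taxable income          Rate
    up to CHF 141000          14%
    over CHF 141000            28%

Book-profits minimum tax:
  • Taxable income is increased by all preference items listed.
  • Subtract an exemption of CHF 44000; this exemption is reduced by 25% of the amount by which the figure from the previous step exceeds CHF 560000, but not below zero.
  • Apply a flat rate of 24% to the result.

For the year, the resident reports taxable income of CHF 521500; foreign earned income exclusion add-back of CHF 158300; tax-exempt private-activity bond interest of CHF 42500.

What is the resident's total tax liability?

CHF 172530

Regular tax:
  CHF 141000 × 14% = CHF 19740
  CHF 380500 × 28% = CHF 106540
  → CHF 126280

Book-profits minimum tax:
  Adjusted income: CHF 521500 + CHF 158300 + CHF 42500 = CHF 722300
  Exemption: CHF 44000 − 25% × (CHF 722300 − CHF 560000) = CHF 44000 − CHF 40575 = CHF 3425
  Base: CHF 722300 − CHF 3425 = CHF 718875
  CHF 718875 × 24% = CHF 172530

CHF 172530 > CHF 126280, so the book-profits minimum tax is the binding amount.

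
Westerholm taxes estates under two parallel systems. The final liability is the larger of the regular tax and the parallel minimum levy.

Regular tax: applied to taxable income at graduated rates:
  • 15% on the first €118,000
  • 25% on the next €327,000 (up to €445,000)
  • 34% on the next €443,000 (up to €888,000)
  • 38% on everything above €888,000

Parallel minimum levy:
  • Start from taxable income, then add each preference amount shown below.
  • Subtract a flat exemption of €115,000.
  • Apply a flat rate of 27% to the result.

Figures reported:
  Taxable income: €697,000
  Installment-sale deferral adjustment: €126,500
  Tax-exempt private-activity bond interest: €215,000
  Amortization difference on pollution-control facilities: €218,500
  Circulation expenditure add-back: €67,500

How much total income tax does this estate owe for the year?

Parallel minimum levy:
  Adjusted income: €697,000 + €126,500 + €215,000 + €218,500 + €67,500 = €1,324,500
  Less exemption €115,000 → base €1,209,500
  €1,209,500 × 27% = €326,565

Regular tax:
  €118,000 × 15% = €17,700
  €327,000 × 25% = €81,750
  €252,000 × 34% = €85,680
  → €185,130

€326,565 > €185,130, so the parallel minimum levy is the binding amount.

€326,565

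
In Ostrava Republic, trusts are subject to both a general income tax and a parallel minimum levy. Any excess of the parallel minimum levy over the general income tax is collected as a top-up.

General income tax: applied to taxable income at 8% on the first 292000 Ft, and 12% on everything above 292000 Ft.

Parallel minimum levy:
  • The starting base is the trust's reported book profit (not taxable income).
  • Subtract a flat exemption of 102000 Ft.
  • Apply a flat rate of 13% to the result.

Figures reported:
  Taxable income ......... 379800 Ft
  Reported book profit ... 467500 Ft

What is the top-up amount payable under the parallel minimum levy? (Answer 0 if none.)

Parallel minimum levy:
  Base (reported book profit): 467500 Ft
  Less exemption 102000 Ft → base 365500 Ft
  365500 Ft × 13% = 47515 Ft

General income tax:
  292000 Ft × 8% = 23360 Ft
  87800 Ft × 12% = 10536 Ft
  → 33896 Ft

Excess of parallel minimum levy over general income tax: 47515 Ft − 33896 Ft = 13619 Ft.

13619 Ft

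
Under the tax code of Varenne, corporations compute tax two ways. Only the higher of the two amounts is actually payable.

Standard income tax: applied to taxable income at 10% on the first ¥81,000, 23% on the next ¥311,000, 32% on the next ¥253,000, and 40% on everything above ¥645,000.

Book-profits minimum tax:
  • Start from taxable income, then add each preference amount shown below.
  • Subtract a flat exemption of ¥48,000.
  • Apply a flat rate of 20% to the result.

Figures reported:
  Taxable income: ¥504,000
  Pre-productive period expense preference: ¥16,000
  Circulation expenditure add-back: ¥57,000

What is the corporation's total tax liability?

Standard income tax:
  ¥81,000 × 10% = ¥8,100
  ¥311,000 × 23% = ¥71,530
  ¥112,000 × 32% = ¥35,840
  → ¥115,470

Book-profits minimum tax:
  Adjusted income: ¥504,000 + ¥16,000 + ¥57,000 = ¥577,000
  Less exemption ¥48,000 → base ¥529,000
  ¥529,000 × 20% = ¥105,800

¥115,470 > ¥105,800, so the standard income tax governs.

¥115,470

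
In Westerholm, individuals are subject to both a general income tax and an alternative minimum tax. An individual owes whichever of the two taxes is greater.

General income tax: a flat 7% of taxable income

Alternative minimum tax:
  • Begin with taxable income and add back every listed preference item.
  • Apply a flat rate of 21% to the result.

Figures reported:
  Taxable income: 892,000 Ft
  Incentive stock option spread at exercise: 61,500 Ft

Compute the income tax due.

General income tax:
  892,000 Ft × 7% = 62,440 Ft

Alternative minimum tax:
  Adjusted income: 892,000 Ft + 61,500 Ft = 953,500 Ft
  953,500 Ft × 21% = 200,235 Ft

200,235 Ft > 62,440 Ft, so the alternative minimum tax is the binding amount.

200,235 Ft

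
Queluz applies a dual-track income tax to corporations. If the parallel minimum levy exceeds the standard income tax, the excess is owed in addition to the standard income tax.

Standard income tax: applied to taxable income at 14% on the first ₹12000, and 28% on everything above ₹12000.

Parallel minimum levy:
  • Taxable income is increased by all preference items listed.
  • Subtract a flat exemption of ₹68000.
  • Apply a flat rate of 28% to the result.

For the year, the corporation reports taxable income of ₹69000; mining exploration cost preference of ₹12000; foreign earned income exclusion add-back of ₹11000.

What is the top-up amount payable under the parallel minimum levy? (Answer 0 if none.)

Parallel minimum levy:
  Adjusted income: ₹69000 + ₹12000 + ₹11000 = ₹92000
  Less exemption ₹68000 → base ₹24000
  ₹24000 × 28% = ₹6720

Standard income tax:
  ₹12000 × 14% = ₹1680
  ₹57000 × 28% = ₹15960
  → ₹17640

₹6720 ≤ ₹17640, so no add-on is due.

₹0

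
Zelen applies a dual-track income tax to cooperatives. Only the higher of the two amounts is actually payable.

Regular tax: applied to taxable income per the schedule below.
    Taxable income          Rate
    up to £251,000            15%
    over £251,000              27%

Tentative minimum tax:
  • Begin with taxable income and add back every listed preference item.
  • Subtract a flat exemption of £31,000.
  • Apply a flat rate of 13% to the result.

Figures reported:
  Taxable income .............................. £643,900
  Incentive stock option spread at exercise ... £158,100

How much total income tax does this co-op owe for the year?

£143,733

Tentative minimum tax:
  Adjusted income: £643,900 + £158,100 = £802,000
  Less exemption £31,000 → base £771,000
  £771,000 × 13% = £100,230

Regular tax:
  £251,000 × 15% = £37,650
  £392,900 × 27% = £106,083
  → £143,733

£143,733 > £100,230, so the regular tax governs.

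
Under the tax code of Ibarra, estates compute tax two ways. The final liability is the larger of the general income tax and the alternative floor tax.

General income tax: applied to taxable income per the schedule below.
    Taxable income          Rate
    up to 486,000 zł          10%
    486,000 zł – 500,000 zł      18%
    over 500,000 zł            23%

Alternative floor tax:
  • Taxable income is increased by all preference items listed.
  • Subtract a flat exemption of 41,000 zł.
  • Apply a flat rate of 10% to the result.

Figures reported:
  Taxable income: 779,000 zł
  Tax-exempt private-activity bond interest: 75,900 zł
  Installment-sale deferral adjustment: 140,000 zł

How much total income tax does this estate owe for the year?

General income tax:
  486,000 zł × 10% = 48,600 zł
  14,000 zł × 18% = 2,520 zł
  279,000 zł × 23% = 64,170 zł
  → 115,290 zł

Alternative floor tax:
  Adjusted income: 779,000 zł + 75,900 zł + 140,000 zł = 994,900 zł
  Less exemption 41,000 zł → base 953,900 zł
  953,900 zł × 10% = 95,390 zł

115,290 zł > 95,390 zł, so the general income tax governs.

115,290 zł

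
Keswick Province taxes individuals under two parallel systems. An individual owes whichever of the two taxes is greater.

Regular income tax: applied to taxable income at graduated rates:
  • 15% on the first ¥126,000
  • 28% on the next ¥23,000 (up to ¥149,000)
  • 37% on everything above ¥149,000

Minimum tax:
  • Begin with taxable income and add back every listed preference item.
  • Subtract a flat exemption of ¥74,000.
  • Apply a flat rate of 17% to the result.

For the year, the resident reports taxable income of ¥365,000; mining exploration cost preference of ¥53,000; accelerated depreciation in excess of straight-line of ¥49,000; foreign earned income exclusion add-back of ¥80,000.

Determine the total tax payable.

¥105,260

Regular income tax:
  ¥126,000 × 15% = ¥18,900
  ¥23,000 × 28% = ¥6,440
  ¥216,000 × 37% = ¥79,920
  → ¥105,260

Minimum tax:
  Adjusted income: ¥365,000 + ¥53,000 + ¥49,000 + ¥80,000 = ¥547,000
  Less exemption ¥74,000 → base ¥473,000
  ¥473,000 × 17% = ¥80,410

¥105,260 > ¥80,410, so the regular income tax governs.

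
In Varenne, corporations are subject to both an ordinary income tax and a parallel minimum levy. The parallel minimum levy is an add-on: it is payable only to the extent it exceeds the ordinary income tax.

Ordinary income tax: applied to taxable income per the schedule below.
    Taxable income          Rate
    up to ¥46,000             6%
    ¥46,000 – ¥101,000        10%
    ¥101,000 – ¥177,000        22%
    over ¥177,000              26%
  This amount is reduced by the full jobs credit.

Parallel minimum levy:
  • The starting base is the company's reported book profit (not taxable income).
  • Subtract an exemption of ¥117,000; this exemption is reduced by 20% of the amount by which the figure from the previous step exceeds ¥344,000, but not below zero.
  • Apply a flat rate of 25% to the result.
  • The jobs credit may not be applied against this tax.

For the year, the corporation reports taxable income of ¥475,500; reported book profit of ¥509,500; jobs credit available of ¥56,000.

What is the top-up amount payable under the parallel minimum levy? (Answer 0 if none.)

Ordinary income tax:
  ¥46,000 × 6% = ¥2,760
  ¥55,000 × 10% = ¥5,500
  ¥76,000 × 22% = ¥16,720
  ¥298,500 × 26% = ¥77,610
  → ¥102,590
  Less jobs credit ¥56,000 → ¥46,590

Parallel minimum levy:
  Base (reported book profit): ¥509,500
  Exemption: ¥117,000 − 20% × (¥509,500 − ¥344,000) = ¥117,000 − ¥33,100 = ¥83,900
  Base: ¥509,500 − ¥83,900 = ¥425,600
  ¥425,600 × 25% = ¥106,400

Excess of parallel minimum levy over ordinary income tax: ¥106,400 − ¥46,590 = ¥59,810.

¥59,810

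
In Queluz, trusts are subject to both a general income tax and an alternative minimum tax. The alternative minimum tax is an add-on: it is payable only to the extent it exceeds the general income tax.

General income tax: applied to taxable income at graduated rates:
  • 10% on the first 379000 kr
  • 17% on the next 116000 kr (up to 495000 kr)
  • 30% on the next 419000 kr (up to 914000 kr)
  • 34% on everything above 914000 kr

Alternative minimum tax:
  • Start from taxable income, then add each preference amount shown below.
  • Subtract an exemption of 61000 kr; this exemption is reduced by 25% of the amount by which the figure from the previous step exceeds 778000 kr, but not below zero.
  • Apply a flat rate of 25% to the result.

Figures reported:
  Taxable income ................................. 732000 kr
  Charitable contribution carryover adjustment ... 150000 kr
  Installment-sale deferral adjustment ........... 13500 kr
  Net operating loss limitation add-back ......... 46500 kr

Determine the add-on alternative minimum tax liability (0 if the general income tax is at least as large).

Alternative minimum tax:
  Adjusted income: 732000 kr + 150000 kr + 13500 kr + 46500 kr = 942000 kr
  Exemption: 61000 kr − 25% × (942000 kr − 778000 kr) = 61000 kr − 41000 kr = 20000 kr
  Base: 942000 kr − 20000 kr = 922000 kr
  922000 kr × 25% = 230500 kr

General income tax:
  379000 kr × 10% = 37900 kr
  116000 kr × 17% = 19720 kr
  237000 kr × 30% = 71100 kr
  → 128720 kr

Excess of alternative minimum tax over general income tax: 230500 kr − 128720 kr = 101780 kr.

101780 kr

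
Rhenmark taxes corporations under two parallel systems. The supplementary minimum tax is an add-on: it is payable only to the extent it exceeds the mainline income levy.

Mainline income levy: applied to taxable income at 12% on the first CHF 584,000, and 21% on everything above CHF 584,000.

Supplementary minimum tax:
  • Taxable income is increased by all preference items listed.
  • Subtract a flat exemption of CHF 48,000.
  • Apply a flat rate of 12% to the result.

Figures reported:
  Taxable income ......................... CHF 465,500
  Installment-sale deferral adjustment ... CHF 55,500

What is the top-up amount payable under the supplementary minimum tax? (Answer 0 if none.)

CHF 900

Mainline income levy:
  CHF 465,500 × 12% = CHF 55,860

Supplementary minimum tax:
  Adjusted income: CHF 465,500 + CHF 55,500 = CHF 521,000
  Less exemption CHF 48,000 → base CHF 473,000
  CHF 473,000 × 12% = CHF 56,760

Excess of supplementary minimum tax over mainline income levy: CHF 56,760 − CHF 55,860 = CHF 900.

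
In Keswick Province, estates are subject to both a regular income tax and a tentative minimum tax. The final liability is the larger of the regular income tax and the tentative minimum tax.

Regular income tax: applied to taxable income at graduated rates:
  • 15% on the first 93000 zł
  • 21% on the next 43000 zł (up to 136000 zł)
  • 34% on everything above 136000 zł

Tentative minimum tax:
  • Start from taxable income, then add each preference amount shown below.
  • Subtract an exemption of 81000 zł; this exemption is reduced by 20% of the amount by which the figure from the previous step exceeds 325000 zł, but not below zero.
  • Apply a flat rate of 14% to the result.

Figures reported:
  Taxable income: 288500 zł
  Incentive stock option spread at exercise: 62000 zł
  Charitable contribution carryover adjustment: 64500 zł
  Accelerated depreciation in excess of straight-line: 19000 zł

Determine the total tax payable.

Tentative minimum tax:
  Adjusted income: 288500 zł + 62000 zł + 64500 zł + 19000 zł = 434000 zł
  Exemption: 81000 zł − 20% × (434000 zł − 325000 zł) = 81000 zł − 21800 zł = 59200 zł
  Base: 434000 zł − 59200 zł = 374800 zł
  374800 zł × 14% = 52472 zł

Regular income tax:
  93000 zł × 15% = 13950 zł
  43000 zł × 21% = 9030 zł
  152500 zł × 34% = 51850 zł
  → 74830 zł

74830 zł > 52472 zł, so the regular income tax governs.

74830 zł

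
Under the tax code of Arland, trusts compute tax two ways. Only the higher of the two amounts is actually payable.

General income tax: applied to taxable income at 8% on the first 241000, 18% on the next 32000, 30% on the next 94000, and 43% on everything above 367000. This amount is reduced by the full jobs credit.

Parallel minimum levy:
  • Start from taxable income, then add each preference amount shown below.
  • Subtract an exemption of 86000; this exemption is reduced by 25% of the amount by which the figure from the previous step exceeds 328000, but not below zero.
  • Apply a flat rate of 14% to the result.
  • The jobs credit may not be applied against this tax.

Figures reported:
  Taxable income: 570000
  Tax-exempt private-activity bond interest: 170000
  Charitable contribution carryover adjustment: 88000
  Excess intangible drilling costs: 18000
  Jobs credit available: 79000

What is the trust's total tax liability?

118440

General income tax:
  241000 × 8% = 19280
  32000 × 18% = 5760
  94000 × 30% = 28200
  203000 × 43% = 87290
  → 140530
  Less jobs credit 79000 → 61530

Parallel minimum levy:
  Adjusted income: 570000 + 170000 + 88000 + 18000 = 846000
  Exemption: 25% × (846000 − 328000) = 129500 ≥ 86000, so the exemption is fully phased out
  Base: 846000 − 0 = 846000
  846000 × 14% = 118440

118440 > 61530, so the parallel minimum levy is the binding amount.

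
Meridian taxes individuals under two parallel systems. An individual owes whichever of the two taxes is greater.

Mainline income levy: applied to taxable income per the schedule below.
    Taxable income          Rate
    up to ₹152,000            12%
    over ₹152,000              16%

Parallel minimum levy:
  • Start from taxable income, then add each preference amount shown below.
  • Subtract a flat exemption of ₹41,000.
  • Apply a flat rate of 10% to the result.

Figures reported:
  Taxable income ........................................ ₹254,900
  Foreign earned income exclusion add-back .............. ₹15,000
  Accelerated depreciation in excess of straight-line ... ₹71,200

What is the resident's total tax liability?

Parallel minimum levy:
  Adjusted income: ₹254,900 + ₹15,000 + ₹71,200 = ₹341,100
  Less exemption ₹41,000 → base ₹300,100
  ₹300,100 × 10% = ₹30,010

Mainline income levy:
  ₹152,000 × 12% = ₹18,240
  ₹102,900 × 16% = ₹16,464
  → ₹34,704

₹34,704 > ₹30,010, so the mainline income levy governs.

₹34,704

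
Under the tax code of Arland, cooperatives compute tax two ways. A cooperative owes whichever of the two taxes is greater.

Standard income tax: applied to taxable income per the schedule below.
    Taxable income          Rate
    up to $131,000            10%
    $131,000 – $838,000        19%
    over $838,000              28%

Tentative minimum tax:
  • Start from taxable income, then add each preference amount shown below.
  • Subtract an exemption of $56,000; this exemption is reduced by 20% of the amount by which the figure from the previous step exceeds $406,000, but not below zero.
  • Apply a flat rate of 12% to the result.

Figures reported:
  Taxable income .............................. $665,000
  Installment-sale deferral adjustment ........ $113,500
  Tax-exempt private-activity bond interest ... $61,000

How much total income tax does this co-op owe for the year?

$114,560

Tentative minimum tax:
  Adjusted income: $665,000 + $113,500 + $61,000 = $839,500
  Exemption: 20% × ($839,500 − $406,000) = $86,700 ≥ $56,000, so the exemption is fully phased out
  Base: $839,500 − $0 = $839,500
  $839,500 × 12% = $100,740

Standard income tax:
  $131,000 × 10% = $13,100
  $534,000 × 19% = $101,460
  → $114,560

$114,560 > $100,740, so the standard income tax governs.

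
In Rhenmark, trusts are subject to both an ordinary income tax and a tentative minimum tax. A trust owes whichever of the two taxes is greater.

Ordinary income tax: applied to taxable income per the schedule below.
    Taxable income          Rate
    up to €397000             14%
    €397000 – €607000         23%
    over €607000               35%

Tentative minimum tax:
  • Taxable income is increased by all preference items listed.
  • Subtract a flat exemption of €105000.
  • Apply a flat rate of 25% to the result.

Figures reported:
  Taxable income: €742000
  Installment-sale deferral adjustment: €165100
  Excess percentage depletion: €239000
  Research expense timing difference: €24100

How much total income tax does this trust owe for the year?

€266300

Tentative minimum tax:
  Adjusted income: €742000 + €165100 + €239000 + €24100 = €1170200
  Less exemption €105000 → base €1065200
  €1065200 × 25% = €266300

Ordinary income tax:
  €397000 × 14% = €55580
  €210000 × 23% = €48300
  €135000 × 35% = €47250
  → €151130

€266300 > €151130, so the tentative minimum tax is the binding amount.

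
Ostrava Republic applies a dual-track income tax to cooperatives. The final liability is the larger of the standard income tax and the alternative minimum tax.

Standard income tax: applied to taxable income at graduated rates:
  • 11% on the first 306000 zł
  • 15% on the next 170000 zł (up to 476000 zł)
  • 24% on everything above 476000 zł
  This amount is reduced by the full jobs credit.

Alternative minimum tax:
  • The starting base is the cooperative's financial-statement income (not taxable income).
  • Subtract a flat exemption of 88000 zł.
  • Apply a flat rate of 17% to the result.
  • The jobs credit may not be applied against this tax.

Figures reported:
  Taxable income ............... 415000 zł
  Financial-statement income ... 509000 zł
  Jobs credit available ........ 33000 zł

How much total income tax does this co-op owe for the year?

Alternative minimum tax:
  Base (financial-statement income): 509000 zł
  Less exemption 88000 zł → base 421000 zł
  421000 zł × 17% = 71570 zł

Standard income tax:
  306000 zł × 11% = 33660 zł
  109000 zł × 15% = 16350 zł
  → 50010 zł
  Less jobs credit 33000 zł → 17010 zł

71570 zł > 17010 zł, so the alternative minimum tax is the binding amount.

71570 zł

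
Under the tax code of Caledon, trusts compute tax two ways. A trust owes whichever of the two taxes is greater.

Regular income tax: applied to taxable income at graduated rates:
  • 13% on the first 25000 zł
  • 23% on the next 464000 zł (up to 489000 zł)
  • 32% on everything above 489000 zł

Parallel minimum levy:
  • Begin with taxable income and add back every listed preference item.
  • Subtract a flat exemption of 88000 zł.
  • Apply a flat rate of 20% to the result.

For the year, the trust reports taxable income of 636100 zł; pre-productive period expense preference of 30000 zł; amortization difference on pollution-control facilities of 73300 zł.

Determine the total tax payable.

Parallel minimum levy:
  Adjusted income: 636100 zł + 30000 zł + 73300 zł = 739400 zł
  Less exemption 88000 zł → base 651400 zł
  651400 zł × 20% = 130280 zł

Regular income tax:
  25000 zł × 13% = 3250 zł
  464000 zł × 23% = 106720 zł
  147100 zł × 32% = 47072 zł
  → 157042 zł

157042 zł > 130280 zł, so the regular income tax governs.

157042 zł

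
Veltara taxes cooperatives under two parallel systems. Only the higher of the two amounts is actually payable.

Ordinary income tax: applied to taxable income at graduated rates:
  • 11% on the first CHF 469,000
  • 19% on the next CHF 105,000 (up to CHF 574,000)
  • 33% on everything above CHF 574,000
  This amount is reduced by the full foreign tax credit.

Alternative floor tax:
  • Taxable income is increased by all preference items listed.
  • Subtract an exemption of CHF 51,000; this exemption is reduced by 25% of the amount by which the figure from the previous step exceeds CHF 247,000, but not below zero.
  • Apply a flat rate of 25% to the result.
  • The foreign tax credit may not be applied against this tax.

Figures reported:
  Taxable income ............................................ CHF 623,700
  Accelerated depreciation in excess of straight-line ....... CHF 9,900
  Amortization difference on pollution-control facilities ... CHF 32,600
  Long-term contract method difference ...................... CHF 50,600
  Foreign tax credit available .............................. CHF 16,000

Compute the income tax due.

CHF 179,200

Alternative floor tax:
  Adjusted income: CHF 623,700 + CHF 9,900 + CHF 32,600 + CHF 50,600 = CHF 716,800
  Exemption: 25% × (CHF 716,800 − CHF 247,000) = CHF 117,450 ≥ CHF 51,000, so the exemption is fully phased out
  Base: CHF 716,800 − CHF 0 = CHF 716,800
  CHF 716,800 × 25% = CHF 179,200

Ordinary income tax:
  CHF 469,000 × 11% = CHF 51,590
  CHF 105,000 × 19% = CHF 19,950
  CHF 49,700 × 33% = CHF 16,401
  → CHF 87,941
  Less foreign tax credit CHF 16,000 → CHF 71,941

CHF 179,200 > CHF 71,941, so the alternative floor tax is the binding amount.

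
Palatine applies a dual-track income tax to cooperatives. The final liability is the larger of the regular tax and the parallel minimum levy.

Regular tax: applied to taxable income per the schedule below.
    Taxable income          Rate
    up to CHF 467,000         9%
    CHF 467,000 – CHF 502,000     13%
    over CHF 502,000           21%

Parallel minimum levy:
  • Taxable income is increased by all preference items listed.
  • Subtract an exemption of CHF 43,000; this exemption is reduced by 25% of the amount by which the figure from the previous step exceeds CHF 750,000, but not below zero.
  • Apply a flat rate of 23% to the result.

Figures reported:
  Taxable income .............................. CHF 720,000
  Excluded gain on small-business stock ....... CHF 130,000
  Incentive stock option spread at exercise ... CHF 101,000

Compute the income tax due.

Parallel minimum levy:
  Adjusted income: CHF 720,000 + CHF 130,000 + CHF 101,000 = CHF 951,000
  Exemption: 25% × (CHF 951,000 − CHF 750,000) = CHF 50,250 ≥ CHF 43,000, so the exemption is fully phased out
  Base: CHF 951,000 − CHF 0 = CHF 951,000
  CHF 951,000 × 23% = CHF 218,730

Regular tax:
  CHF 467,000 × 9% = CHF 42,030
  CHF 35,000 × 13% = CHF 4,550
  CHF 218,000 × 21% = CHF 45,780
  → CHF 92,360

CHF 218,730 > CHF 92,360, so the parallel minimum levy is the binding amount.

CHF 218,730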